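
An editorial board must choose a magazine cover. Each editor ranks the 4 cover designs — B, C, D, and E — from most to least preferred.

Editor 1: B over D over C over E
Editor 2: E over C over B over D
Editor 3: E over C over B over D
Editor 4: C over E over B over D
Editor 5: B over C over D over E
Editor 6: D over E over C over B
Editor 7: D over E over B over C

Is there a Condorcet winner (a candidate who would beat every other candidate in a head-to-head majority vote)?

Head-to-head results (7 voters total):
B vs C: C wins 4–3.
B vs D: B wins 5–2.
B vs E: E wins 5–2.
C vs D: C wins 4–3.
C vs E: E wins 4–3.
D vs E: D wins 4–3.
No candidate beats all others: B beats D beats E beats B, a majority cycle.

No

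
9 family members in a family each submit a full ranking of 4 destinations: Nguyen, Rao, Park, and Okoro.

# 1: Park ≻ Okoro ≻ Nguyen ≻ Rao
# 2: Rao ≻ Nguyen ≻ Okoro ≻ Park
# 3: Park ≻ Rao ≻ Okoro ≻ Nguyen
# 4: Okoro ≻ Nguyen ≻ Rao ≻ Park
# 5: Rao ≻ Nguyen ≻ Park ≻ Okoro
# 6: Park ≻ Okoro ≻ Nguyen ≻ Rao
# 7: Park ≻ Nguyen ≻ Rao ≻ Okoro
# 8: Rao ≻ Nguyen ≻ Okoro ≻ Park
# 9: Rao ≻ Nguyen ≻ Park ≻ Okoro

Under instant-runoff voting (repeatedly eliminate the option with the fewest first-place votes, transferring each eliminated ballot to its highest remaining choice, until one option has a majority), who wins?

Round 1: Rao 4, Park 4, Okoro 1, Nguyen 0. Nguyen has the fewest and is eliminated.
Round 2: Rao 4, Park 4, Okoro 1. Okoro has the fewest and is eliminated.
Round 3: Rao 5, Park 4. Rao has a majority.

Rao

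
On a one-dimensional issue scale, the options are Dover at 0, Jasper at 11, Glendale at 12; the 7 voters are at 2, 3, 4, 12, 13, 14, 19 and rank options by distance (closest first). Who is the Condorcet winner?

Glendale

With single-peaked preferences on a line, the Condorcet winner is the candidate closest to the median voter.
The median voter (position 12) is closest to Glendale at 12.
Check: Glendale vs Dover — voters closer to Glendale: 4 of 7.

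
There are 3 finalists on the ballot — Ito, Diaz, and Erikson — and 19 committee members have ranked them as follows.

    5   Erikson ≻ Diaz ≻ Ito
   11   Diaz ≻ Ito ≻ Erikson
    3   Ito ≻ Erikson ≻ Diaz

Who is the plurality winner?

First-place vote totals:
  Ito: 3
  Diaz: 11
  Erikson: 5
Diaz has the most first-place votes.

Diaz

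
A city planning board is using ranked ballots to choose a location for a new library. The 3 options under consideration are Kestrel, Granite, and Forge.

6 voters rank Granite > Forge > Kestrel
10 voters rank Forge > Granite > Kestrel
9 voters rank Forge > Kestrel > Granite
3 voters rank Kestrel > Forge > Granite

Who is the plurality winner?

Forge

First-place vote totals:
  Kestrel: 3
  Granite: 6
  Forge: 19
Forge has the most first-place votes.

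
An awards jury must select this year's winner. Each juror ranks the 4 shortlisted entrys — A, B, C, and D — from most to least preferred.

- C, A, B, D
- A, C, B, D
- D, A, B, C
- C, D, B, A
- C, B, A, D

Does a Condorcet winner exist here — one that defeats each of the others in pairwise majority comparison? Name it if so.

C

Head-to-head results (5 voters total):
A vs B: A wins 3–2.
A vs C: C wins 3–2.
A vs D: A wins 3–2.
B vs C: C wins 4–1.
B vs D: B wins 3–2.
C vs D: C wins 4–1.
C beats each rival — A (3–2), B (4–1), D (4–1) — so C is the Condorcet winner.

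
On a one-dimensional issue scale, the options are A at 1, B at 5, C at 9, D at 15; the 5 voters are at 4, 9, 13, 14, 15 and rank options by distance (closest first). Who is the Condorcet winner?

D

With single-peaked preferences on a line, the Condorcet winner is the candidate closest to the median voter.
The median voter (position 13) is closest to D at 15.
Check: D vs B — voters closer to D: 3 of 5.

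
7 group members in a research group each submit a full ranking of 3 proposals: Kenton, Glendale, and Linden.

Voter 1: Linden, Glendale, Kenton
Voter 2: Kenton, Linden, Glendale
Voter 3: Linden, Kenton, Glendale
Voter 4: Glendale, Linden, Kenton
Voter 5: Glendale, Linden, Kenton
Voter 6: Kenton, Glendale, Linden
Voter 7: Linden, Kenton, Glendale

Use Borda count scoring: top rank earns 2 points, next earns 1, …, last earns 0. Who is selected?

Linden

Borda scores:
  Kenton: 0 + 2 + 1 + 0 + 0 + 2 + 1 = 6
  Glendale: 1 + 0 + 0 + 2 + 2 + 1 + 0 = 6
  Linden: 2 + 1 + 2 + 1 + 1 + 0 + 2 = 9
Linden has the highest total.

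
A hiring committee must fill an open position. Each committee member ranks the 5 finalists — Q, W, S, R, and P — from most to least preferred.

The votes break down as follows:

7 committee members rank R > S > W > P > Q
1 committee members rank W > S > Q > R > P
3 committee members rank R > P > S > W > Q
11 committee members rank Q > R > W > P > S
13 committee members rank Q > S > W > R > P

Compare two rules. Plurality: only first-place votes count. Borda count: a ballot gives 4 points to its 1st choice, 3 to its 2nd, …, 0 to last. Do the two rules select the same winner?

Yes

Plurality first-place counts: Q 24, W 1, S 0, R 10, P 0 → Q.
Borda totals: Q 98, W 69, S 69, R 87, P 27 → Q.
The two rules agree on Q.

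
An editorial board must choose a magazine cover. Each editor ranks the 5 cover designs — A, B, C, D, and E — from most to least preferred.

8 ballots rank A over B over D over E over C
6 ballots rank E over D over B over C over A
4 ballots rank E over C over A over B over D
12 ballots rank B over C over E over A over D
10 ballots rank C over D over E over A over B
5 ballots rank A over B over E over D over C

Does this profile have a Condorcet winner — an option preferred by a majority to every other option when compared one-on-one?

No

Head-to-head results (45 voters total):
A vs B: A wins 27–18.
A vs C: C wins 32–13.
A vs D: A wins 29–16.
A vs E: E wins 32–13.
B vs C: B wins 31–14.
B vs D: B wins 29–16.
B vs E: B wins 25–20.
C vs D: C wins 26–19.
C vs E: E wins 23–22.
D vs E: E wins 27–18.
No candidate beats all others: A beats B beats C beats A, a majority cycle.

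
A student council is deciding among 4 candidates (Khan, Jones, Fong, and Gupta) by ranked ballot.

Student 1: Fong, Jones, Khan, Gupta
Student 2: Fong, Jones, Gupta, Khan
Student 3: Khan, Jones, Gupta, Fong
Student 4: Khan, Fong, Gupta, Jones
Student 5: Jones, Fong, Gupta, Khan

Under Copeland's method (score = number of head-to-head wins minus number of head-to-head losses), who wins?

Fong

Pairwise results:
  Khan vs Jones: Jones wins 3–2.
  Khan vs Fong: Fong wins 3–2.
  Khan vs Gupta: Khan wins 3–2.
  Jones vs Fong: Fong wins 3–2.
  Jones vs Gupta: Jones wins 4–1.
  Fong vs Gupta: Fong wins 4–1.
Copeland scores (wins − losses):
  Khan: 1 − 2 = -1
  Jones: 2 − 1 = 1
  Fong: 3 − 0 = 3
  Gupta: 0 − 3 = -3
Fong has the best Copeland score.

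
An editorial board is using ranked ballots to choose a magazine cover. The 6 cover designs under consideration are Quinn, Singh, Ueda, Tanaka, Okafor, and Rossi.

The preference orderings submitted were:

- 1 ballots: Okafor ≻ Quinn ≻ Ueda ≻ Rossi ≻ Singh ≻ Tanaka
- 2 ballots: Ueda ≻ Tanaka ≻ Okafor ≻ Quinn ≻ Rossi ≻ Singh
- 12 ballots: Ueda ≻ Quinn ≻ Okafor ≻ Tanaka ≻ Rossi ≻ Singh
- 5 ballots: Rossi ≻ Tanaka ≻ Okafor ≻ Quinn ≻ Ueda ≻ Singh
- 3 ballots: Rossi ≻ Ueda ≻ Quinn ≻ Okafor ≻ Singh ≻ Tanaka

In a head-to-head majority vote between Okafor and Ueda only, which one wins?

Ueda

Ballots ranking Okafor above Ueda: 1+5 = 6.
Ballots ranking Ueda above Okafor: 2+12+3 = 17.
Ueda wins the head-to-head, 17–6.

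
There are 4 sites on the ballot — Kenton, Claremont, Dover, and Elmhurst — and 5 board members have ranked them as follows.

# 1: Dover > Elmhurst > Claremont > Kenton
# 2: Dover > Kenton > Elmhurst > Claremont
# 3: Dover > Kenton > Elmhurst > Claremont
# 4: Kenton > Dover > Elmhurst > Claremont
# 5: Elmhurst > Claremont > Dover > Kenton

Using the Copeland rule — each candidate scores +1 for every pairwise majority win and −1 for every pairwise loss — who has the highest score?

Dover

Pairwise results:
  Kenton vs Claremont: Kenton wins 3–2.
  Kenton vs Dover: Dover wins 4–1.
  Kenton vs Elmhurst: Kenton wins 3–2.
  Claremont vs Dover: Dover wins 4–1.
  Claremont vs Elmhurst: Elmhurst wins 5–0.
  Dover vs Elmhurst: Dover wins 4–1.
Copeland scores (wins − losses):
  Kenton: 2 − 1 = 1
  Claremont: 0 − 3 = -3
  Dover: 3 − 0 = 3
  Elmhurst: 1 − 2 = -1
Dover has the best Copeland score.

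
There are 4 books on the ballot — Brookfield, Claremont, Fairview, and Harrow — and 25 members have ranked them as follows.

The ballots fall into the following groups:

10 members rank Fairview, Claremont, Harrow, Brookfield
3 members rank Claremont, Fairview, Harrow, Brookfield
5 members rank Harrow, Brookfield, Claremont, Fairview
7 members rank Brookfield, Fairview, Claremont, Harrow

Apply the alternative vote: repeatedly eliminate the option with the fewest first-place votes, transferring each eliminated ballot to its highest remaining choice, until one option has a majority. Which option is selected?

Round 1: Fairview 10, Brookfield 7, Harrow 5, Claremont 3. Claremont has the fewest and is eliminated.
Round 2: Fairview 13, Brookfield 7, Harrow 5. Fairview has a majority.

Fairview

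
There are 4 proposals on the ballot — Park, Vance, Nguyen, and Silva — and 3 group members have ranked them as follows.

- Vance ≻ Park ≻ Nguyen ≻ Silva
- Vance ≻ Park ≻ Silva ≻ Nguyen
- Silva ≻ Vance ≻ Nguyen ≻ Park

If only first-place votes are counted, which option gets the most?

First-place vote totals:
  Park: 0
  Vance: 2
  Nguyen: 0
  Silva: 1
Vance has the most first-place votes.

Vance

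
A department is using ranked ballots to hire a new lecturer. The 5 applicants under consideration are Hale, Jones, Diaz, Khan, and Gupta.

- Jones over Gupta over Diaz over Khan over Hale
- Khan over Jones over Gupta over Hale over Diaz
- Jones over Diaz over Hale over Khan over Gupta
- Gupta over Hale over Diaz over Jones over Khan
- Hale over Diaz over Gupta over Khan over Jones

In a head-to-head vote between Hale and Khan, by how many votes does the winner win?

Ballots ranking Hale above Khan: 3.
Ballots ranking Khan above Hale: 2.
Hale wins 3–2, a margin of 1.

1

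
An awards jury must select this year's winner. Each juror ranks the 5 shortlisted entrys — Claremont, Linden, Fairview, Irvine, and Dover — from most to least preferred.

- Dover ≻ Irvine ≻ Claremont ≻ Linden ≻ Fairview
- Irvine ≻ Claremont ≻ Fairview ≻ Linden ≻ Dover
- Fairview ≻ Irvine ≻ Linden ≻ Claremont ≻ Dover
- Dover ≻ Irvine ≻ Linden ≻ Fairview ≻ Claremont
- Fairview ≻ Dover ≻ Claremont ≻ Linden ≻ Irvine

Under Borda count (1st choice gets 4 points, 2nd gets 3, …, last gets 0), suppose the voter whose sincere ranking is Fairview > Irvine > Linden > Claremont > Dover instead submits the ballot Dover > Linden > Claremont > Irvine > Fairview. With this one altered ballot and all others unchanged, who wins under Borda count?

Borda totals with the altered ballot: Claremont 9, Linden 8, Fairview 7, Irvine 11, Dover 15.
The switch changes the winner from Irvine to Dover.

Dover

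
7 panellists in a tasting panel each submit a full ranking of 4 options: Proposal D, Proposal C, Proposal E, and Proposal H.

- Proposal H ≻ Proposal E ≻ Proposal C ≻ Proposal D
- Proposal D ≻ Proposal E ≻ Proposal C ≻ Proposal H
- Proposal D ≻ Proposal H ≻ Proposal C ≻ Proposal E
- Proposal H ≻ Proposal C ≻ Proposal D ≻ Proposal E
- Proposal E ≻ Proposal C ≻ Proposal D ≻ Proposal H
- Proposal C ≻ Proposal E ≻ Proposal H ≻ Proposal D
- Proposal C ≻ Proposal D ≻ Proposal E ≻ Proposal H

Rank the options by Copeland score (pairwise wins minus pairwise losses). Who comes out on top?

Pairwise results:
  Proposal D vs Proposal C: Proposal C wins 5–2.
  Proposal D vs Proposal E: Proposal D wins 4–3.
  Proposal D vs Proposal H: Proposal D wins 4–3.
  Proposal C vs Proposal E: Proposal C wins 4–3.
  Proposal C vs Proposal H: Proposal C wins 4–3.
  Proposal E vs Proposal H: Proposal E wins 4–3.
Copeland scores (wins − losses):
  Proposal D: 2 − 1 = 1
  Proposal C: 3 − 0 = 3
  Proposal E: 1 − 2 = -1
  Proposal H: 0 − 3 = -3
Proposal C has the best Copeland score.

Proposal C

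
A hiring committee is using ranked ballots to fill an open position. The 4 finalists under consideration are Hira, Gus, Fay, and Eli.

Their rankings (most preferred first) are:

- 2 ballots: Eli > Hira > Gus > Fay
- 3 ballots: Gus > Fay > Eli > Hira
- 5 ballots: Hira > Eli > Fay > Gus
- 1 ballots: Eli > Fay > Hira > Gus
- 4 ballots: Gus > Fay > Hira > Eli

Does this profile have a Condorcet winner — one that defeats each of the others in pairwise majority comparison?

No

Head-to-head results (15 voters total):
Hira vs Gus: Hira wins 8–7.
Hira vs Fay: Fay wins 8–7.
Hira vs Eli: Hira wins 9–6.
Gus vs Fay: Gus wins 9–6.
Gus vs Eli: Eli wins 8–7.
Fay vs Eli: Eli wins 8–7.
No candidate beats all others: Hira beats Gus beats Fay beats Hira, a majority cycle.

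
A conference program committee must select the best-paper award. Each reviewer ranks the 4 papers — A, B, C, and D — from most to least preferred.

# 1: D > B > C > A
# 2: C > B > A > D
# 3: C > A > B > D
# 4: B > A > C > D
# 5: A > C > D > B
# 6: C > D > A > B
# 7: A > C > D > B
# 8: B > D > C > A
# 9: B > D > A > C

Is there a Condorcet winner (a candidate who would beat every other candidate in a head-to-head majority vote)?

Head-to-head results (9 voters total):
A vs B: B wins 5–4.
A vs C: C wins 5–4.
A vs D: A wins 5–4.
B vs C: C wins 5–4.
B vs D: B wins 5–4.
C vs D: C wins 6–3.
C beats each rival — A (5–4), B (5–4), D (6–3) — so C is the Condorcet winner.

Yes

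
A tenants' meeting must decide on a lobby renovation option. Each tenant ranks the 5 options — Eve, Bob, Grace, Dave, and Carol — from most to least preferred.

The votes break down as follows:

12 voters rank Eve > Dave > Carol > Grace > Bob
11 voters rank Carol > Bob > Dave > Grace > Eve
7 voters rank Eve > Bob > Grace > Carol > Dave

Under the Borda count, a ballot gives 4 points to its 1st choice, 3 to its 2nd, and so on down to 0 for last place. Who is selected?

Borda scores:
  Eve: 12·4 + 11·0 + 7·4 = 76
  Bob: 12·0 + 11·3 + 7·3 = 54
  Grace: 12·1 + 11·1 + 7·2 = 37
  Dave: 12·3 + 11·2 + 7·0 = 58
  Carol: 12·2 + 11·4 + 7·1 = 75
Eve has the highest total.

Eve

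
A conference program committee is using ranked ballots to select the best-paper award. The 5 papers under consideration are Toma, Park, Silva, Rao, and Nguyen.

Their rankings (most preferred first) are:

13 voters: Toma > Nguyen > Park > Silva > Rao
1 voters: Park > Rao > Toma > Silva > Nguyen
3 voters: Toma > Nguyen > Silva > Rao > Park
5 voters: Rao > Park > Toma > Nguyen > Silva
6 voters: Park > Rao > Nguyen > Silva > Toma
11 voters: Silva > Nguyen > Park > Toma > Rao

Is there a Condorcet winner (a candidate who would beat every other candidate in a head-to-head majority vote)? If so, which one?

Head-to-head results (39 voters total):
Toma vs Park: Park wins 23–16.
Toma vs Silva: Toma wins 22–17.
Toma vs Rao: Toma wins 27–12.
Toma vs Nguyen: Toma wins 22–17.
Park vs Silva: Park wins 25–14.
Park vs Rao: Park wins 31–8.
Park vs Nguyen: Nguyen wins 27–12.
Silva vs Rao: Silva wins 27–12.
Silva vs Nguyen: Nguyen wins 27–12.
Rao vs Nguyen: Nguyen wins 27–12.
No candidate beats all others: Toma beats Nguyen beats Park beats Toma, a majority cycle.

There is no Condorcet winner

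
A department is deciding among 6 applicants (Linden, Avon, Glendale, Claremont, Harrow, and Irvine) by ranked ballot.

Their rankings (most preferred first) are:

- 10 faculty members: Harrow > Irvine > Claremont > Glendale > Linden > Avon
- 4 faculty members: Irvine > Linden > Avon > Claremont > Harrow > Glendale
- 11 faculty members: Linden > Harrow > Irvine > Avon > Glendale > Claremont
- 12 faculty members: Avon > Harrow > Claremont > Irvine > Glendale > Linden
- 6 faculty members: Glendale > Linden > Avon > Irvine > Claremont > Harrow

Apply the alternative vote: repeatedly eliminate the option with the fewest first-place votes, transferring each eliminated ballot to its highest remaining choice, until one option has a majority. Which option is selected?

Linden

Round 1: Avon 12, Linden 11, Harrow 10, Glendale 6, Irvine 4, Claremont 0. Claremont has the fewest and is eliminated.
Round 2: Avon 12, Linden 11, Harrow 10, Glendale 6, Irvine 4. Irvine has the fewest and is eliminated.
Round 3: Linden 15, Avon 12, Harrow 10, Glendale 6. Glendale has the fewest and is eliminated.
Round 4: Linden 21, Avon 12, Harrow 10. Harrow has the fewest and is eliminated.
Round 5: Linden 31, Avon 12. Linden has a majority.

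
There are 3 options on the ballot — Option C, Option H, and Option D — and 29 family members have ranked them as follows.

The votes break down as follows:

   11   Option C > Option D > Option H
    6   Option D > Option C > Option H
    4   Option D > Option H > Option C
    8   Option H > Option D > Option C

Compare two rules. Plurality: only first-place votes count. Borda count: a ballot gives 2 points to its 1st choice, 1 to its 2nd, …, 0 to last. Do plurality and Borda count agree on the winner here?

Plurality first-place counts: Option C 11, Option H 8, Option D 10 → Option C.
Borda totals: Option C 28, Option H 20, Option D 39 → Option D.
The two rules disagree: plurality picks Option C, Borda picks Option D.

No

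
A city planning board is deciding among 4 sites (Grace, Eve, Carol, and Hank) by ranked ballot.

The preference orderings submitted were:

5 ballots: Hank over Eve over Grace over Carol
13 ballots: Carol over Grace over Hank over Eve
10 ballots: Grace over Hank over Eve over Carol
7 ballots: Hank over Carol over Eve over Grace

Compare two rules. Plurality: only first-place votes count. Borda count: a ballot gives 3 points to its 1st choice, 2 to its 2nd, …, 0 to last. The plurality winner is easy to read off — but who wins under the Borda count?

Hank

Plurality first-place counts: Grace 10, Eve 0, Carol 13, Hank 12 → Carol.
Borda totals: Grace 61, Eve 27, Carol 53, Hank 69 → Hank.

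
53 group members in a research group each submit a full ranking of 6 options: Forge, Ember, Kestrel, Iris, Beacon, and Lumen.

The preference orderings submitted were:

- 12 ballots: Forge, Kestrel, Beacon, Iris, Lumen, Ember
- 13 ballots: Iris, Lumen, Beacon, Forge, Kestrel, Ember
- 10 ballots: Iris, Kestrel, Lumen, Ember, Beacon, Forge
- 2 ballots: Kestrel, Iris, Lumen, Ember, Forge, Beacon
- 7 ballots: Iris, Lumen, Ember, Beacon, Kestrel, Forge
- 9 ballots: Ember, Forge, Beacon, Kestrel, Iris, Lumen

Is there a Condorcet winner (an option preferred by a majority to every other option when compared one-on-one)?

Head-to-head results (53 voters total):
Forge vs Ember: Ember wins 28–25.
Forge vs Kestrel: Forge wins 34–19.
Forge vs Iris: Iris wins 32–21.
Forge vs Beacon: Beacon wins 30–23.
Forge vs Lumen: Lumen wins 32–21.
Ember vs Kestrel: Kestrel wins 37–16.
Ember vs Iris: Iris wins 44–9.
Ember vs Beacon: Ember wins 28–25.
Ember vs Lumen: Lumen wins 44–9.
Kestrel vs Iris: Iris wins 30–23.
Kestrel vs Beacon: Beacon wins 29–24.
Kestrel vs Lumen: Kestrel wins 33–20.
Iris vs Beacon: Iris wins 32–21.
Iris vs Lumen: Iris wins 53–0.
Beacon vs Lumen: Lumen wins 32–21.
Iris beats each rival — Forge (32–21), Ember (44–9), Kestrel (30–23), Beacon (32–21), Lumen (53–0) — so Iris is the Condorcet winner.

Yes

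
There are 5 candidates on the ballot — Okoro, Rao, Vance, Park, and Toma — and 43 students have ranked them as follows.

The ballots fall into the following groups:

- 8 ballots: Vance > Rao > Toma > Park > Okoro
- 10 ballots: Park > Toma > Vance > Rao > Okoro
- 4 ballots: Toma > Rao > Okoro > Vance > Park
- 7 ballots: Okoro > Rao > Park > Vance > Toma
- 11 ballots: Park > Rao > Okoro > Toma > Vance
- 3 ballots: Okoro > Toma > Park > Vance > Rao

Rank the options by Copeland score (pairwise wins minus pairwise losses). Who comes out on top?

Pairwise results:
  Okoro vs Rao: Rao wins 33–10.
  Okoro vs Vance: Okoro wins 25–18.
  Okoro vs Park: Park wins 29–14.
  Okoro vs Toma: Toma wins 22–21.
  Rao vs Vance: Rao wins 22–21.
  Rao vs Park: Park wins 24–19.
  Rao vs Toma: Rao wins 26–17.
  Vance vs Park: Park wins 31–12.
  Vance vs Toma: Toma wins 28–15.
  Park vs Toma: Park wins 28–15.
Copeland scores (wins − losses):
  Okoro: 1 − 3 = -2
  Rao: 3 − 1 = 2
  Vance: 0 − 4 = -4
  Park: 4 − 0 = 4
  Toma: 2 − 2 = 0
Park has the best Copeland score.

Park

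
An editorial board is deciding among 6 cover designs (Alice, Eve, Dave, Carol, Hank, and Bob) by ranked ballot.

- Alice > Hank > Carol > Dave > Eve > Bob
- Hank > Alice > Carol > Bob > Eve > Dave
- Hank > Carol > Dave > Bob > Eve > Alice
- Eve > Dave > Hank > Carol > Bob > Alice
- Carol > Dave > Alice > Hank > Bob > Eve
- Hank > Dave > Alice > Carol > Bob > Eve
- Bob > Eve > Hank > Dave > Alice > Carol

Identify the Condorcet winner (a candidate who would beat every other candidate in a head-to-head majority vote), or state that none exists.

Head-to-head results (7 voters total):
Alice vs Eve: Alice wins 4–3.
Alice vs Dave: Dave wins 5–2.
Alice vs Carol: Alice wins 4–3.
Alice vs Hank: Hank wins 5–2.
Alice vs Bob: Alice wins 4–3.
Eve vs Dave: Dave wins 4–3.
Eve vs Carol: Carol wins 5–2.
Eve vs Hank: Hank wins 5–2.
Eve vs Bob: Bob wins 5–2.
Dave vs Carol: Carol wins 4–3.
Dave vs Hank: Hank wins 5–2.
Dave vs Bob: Dave wins 5–2.
Carol vs Hank: Hank wins 6–1.
Carol vs Bob: Carol wins 6–1.
Hank vs Bob: Hank wins 6–1.
Hank beats each rival — Alice (5–2), Eve (5–2), Dave (5–2), Carol (6–1), Bob (6–1) — so Hank is the Condorcet winner.

Hank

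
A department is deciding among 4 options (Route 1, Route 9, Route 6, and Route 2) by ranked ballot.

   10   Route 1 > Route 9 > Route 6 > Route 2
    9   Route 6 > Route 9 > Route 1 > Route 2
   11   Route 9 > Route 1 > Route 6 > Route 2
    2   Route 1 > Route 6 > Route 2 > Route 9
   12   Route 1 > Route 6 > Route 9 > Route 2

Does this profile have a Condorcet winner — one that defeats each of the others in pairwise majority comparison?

Head-to-head results (44 voters total):
Route 1 vs Route 9: Route 1 wins 24–20.
Route 1 vs Route 6: Route 1 wins 35–9.
Route 1 vs Route 2: Route 1 wins 44–0.
Route 9 vs Route 6: Route 6 wins 23–21.
Route 9 vs Route 2: Route 9 wins 42–2.
Route 6 vs Route 2: Route 6 wins 44–0.
Route 1 beats each rival — Route 9 (24–20), Route 6 (35–9), Route 2 (44–0) — so Route 1 is the Condorcet winner.

Yes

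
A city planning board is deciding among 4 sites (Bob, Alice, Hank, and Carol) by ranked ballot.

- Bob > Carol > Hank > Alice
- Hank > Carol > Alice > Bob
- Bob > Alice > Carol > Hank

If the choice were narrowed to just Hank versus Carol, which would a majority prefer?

Carol

Ballots ranking Hank above Carol: 1.
Ballots ranking Carol above Hank: 2.
Carol wins the head-to-head, 2–1.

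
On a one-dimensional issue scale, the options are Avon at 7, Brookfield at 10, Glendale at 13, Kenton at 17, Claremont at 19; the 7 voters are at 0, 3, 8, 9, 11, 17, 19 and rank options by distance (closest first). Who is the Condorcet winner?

Brookfield

With single-peaked preferences on a line, the Condorcet winner is the candidate closest to the median voter.
The median voter (position 9) is closest to Brookfield at 10.
Check: Brookfield vs Kenton — voters closer to Brookfield: 5 of 7.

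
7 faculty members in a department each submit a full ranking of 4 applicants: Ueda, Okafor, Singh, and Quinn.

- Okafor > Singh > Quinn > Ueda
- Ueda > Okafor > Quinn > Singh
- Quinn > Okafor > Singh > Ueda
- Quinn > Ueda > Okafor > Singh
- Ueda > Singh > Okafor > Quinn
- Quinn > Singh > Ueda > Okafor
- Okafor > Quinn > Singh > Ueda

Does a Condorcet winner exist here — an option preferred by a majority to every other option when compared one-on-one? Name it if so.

Head-to-head results (7 voters total):
Ueda vs Okafor: Ueda wins 4–3.
Ueda vs Singh: Singh wins 4–3.
Ueda vs Quinn: Quinn wins 5–2.
Okafor vs Singh: Okafor wins 5–2.
Okafor vs Quinn: Okafor wins 4–3.
Singh vs Quinn: Quinn wins 5–2.
No candidate beats all others: Ueda beats Okafor beats Singh beats Ueda, a majority cycle.

No Condorcet winner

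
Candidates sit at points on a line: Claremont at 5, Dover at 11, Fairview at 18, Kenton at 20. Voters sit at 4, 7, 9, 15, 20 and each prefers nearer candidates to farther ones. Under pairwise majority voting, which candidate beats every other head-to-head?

With single-peaked preferences on a line, the Condorcet winner is the candidate closest to the median voter.
The median voter (position 9) is closest to Dover at 11.
Check: Dover vs Claremont — voters closer to Dover: 3 of 5.

Dover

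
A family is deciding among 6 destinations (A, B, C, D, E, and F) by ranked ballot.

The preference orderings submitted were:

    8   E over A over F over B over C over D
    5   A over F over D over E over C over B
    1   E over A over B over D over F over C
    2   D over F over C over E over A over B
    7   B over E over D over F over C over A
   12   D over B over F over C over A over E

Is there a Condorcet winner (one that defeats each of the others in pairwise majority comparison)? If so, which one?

D

Head-to-head results (35 voters total):
A vs B: B wins 19–16.
A vs C: C wins 21–14.
A vs D: D wins 21–14.
A vs E: E wins 18–17.
A vs F: F wins 21–14.
B vs C: B wins 28–7.
B vs D: D wins 19–16.
B vs E: B wins 19–16.
B vs F: B wins 20–15.
C vs D: D wins 27–8.
C vs E: E wins 21–14.
C vs F: F wins 35–0.
D vs E: D wins 19–16.
D vs F: D wins 22–13.
E vs F: F wins 19–16.
D beats each rival — A (21–14), B (19–16), C (27–8), E (19–16), F (22–13) — so D is the Condorcet winner.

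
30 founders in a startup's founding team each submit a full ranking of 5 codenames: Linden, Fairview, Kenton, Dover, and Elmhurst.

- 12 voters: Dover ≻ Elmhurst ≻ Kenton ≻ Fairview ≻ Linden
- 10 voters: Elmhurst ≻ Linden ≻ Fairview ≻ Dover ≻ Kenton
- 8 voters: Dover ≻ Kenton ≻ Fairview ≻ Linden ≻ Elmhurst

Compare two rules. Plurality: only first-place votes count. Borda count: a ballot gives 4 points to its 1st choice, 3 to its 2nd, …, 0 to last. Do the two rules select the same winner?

Plurality first-place counts: Linden 0, Fairview 0, Kenton 0, Dover 20, Elmhurst 10 → Dover.
Borda totals: Linden 38, Fairview 48, Kenton 48, Dover 90, Elmhurst 76 → Dover.
The two rules agree on Dover.

Yes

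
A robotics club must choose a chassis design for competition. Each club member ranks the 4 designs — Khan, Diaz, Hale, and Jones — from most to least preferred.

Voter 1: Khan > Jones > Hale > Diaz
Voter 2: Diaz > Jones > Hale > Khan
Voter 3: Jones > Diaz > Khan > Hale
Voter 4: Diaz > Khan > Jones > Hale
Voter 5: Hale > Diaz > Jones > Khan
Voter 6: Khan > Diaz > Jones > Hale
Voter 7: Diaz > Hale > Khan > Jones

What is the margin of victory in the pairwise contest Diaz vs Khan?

3

Ballots ranking Diaz above Khan: 5.
Ballots ranking Khan above Diaz: 2.
Diaz wins 5–2, a margin of 3.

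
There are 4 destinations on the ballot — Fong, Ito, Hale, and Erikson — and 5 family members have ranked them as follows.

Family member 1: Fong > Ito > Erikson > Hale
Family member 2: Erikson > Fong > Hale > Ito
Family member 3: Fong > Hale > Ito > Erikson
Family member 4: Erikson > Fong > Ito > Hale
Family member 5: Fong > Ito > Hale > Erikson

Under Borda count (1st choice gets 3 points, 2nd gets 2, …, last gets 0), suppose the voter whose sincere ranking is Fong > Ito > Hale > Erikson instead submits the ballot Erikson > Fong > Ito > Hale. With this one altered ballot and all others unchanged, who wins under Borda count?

Borda totals with the altered ballot: Fong 12, Ito 5, Hale 3, Erikson 10.
The winner is unchanged: still Fong.

Fong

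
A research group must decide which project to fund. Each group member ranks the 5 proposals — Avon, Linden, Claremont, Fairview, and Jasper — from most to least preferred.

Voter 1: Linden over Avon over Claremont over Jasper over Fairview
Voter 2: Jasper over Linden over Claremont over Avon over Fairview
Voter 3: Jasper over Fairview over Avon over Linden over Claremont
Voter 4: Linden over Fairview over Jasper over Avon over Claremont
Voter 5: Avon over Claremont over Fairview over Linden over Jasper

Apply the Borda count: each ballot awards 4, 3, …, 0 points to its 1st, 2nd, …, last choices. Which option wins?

Borda scores:
  Avon: 3 + 1 + 2 + 1 + 4 = 11
  Linden: 4 + 3 + 1 + 4 + 1 = 13
  Claremont: 2 + 2 + 0 + 0 + 3 = 7
  Fairview: 0 + 0 + 3 + 3 + 2 = 8
  Jasper: 1 + 4 + 4 + 2 + 0 = 11
Linden has the highest total.

Linden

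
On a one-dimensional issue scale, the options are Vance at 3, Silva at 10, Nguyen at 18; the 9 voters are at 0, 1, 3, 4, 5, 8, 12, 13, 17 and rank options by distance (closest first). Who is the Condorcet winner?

With single-peaked preferences on a line, the Condorcet winner is the candidate closest to the median voter.
The median voter (position 5) is closest to Vance at 3.
Check: Vance vs Nguyen — voters closer to Vance: 6 of 9.

Vance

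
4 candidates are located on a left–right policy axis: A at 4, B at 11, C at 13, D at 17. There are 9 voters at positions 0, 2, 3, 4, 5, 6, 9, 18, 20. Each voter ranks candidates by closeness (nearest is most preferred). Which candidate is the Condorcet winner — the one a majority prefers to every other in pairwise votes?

With single-peaked preferences on a line, the Condorcet winner is the candidate closest to the median voter.
The median voter (position 5) is closest to A at 4.
Check: A vs C — voters closer to A: 6 of 9.

A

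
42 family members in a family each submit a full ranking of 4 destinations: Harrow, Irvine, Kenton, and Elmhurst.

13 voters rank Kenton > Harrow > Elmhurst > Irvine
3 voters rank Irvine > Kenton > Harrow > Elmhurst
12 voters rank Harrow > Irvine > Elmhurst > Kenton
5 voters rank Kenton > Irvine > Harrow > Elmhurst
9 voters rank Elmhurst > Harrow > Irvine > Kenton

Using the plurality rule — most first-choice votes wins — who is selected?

Kenton

First-place vote totals:
  Harrow: 12
  Irvine: 3
  Kenton: 18
  Elmhurst: 9
Kenton has the most first-place votes.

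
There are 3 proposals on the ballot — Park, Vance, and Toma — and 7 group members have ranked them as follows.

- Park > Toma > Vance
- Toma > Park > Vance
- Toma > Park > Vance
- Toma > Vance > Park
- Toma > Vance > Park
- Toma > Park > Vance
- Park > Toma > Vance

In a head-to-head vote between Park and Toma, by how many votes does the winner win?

Ballots ranking Park above Toma: 2.
Ballots ranking Toma above Park: 5.
Toma wins 5–2, a margin of 3.

3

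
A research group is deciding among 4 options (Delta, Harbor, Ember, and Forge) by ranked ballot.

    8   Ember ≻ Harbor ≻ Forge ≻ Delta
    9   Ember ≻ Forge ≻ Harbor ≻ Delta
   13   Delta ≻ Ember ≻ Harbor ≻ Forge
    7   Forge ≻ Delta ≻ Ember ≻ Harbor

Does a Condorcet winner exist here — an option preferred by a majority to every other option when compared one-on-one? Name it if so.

Head-to-head results (37 voters total):
Delta vs Harbor: Delta wins 20–17.
Delta vs Ember: Delta wins 20–17.
Delta vs Forge: Forge wins 24–13.
Harbor vs Ember: Ember wins 37–0.
Harbor vs Forge: Harbor wins 21–16.
Ember vs Forge: Ember wins 30–7.
No candidate beats all others: Delta beats Harbor beats Forge beats Delta, a majority cycle.

There is no Condorcet winner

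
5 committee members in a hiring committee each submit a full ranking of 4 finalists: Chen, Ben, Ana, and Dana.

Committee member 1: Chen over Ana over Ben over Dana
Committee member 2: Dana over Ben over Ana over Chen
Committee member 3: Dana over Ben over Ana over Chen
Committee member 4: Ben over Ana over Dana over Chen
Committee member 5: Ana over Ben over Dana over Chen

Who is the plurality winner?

Dana

First-place vote totals:
  Chen: 1
  Ben: 1
  Ana: 1
  Dana: 2
Dana has the most first-place votes.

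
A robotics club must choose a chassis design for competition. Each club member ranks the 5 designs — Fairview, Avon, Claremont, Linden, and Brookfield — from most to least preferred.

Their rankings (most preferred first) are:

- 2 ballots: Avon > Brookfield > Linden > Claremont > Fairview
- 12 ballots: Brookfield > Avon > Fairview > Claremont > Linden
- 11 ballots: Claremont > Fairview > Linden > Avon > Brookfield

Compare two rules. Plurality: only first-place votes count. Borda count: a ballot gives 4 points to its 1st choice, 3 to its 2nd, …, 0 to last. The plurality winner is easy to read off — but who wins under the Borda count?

Claremont

Plurality first-place counts: Fairview 0, Avon 2, Claremont 11, Linden 0, Brookfield 12 → Brookfield.
Borda totals: Fairview 57, Avon 55, Claremont 58, Linden 26, Brookfield 54 → Claremont.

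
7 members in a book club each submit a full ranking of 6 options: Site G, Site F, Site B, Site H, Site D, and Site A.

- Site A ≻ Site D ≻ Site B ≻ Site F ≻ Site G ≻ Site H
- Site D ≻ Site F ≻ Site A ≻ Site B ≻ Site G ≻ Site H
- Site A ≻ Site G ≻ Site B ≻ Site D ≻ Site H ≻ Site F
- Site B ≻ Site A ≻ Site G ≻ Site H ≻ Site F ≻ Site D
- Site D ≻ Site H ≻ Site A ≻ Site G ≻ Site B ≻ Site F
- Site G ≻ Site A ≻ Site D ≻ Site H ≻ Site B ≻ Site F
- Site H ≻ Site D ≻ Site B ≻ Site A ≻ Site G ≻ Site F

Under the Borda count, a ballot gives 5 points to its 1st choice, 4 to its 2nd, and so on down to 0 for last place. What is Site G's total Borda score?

Borda scores:
  Site G: 1 + 1 + 4 + 3 + 2 + 5 + 1 = 17
  Site F: 2 + 4 + 0 + 1 + 0 + 0 + 0 = 7
  Site B: 3 + 2 + 3 + 5 + 1 + 1 + 3 = 18
  Site H: 0 + 0 + 1 + 2 + 4 + 2 + 5 = 14
  Site D: 4 + 5 + 2 + 0 + 5 + 3 + 4 = 23
  Site A: 5 + 3 + 5 + 4 + 3 + 4 + 2 = 26

17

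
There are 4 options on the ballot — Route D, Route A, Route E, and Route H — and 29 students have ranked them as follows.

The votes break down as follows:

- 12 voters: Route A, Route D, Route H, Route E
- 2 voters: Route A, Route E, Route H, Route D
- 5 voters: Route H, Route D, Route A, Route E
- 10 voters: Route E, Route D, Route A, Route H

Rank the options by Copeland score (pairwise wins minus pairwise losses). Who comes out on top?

Pairwise results:
  Route D vs Route A: Route D wins 15–14.
  Route D vs Route E: Route D wins 17–12.
  Route D vs Route H: Route D wins 22–7.
  Route A vs Route E: Route A wins 19–10.
  Route A vs Route H: Route A wins 24–5.
  Route E vs Route H: Route H wins 17–12.
Copeland scores (wins − losses):
  Route D: 3 − 0 = 3
  Route A: 2 − 1 = 1
  Route E: 0 − 3 = -3
  Route H: 1 − 2 = -1
Route D has the best Copeland score.

Route D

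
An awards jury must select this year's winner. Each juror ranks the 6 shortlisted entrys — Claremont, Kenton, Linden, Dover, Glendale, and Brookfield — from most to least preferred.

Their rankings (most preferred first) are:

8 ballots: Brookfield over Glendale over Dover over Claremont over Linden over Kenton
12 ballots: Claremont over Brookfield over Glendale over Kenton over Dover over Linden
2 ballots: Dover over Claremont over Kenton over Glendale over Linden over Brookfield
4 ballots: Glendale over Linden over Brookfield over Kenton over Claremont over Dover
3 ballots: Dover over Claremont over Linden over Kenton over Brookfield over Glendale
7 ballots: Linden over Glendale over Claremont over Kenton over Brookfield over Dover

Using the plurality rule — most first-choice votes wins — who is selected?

Claremont

First-place vote totals:
  Claremont: 12
  Kenton: 0
  Linden: 7
  Dover: 5
  Glendale: 4
  Brookfield: 8
Claremont has the most first-place votes.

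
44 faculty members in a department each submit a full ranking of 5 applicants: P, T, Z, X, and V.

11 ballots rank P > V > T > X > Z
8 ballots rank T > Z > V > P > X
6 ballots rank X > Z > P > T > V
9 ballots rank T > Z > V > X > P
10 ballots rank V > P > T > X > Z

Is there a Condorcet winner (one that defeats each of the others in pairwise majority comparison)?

Head-to-head results (44 voters total):
P vs T: P wins 27–17.
P vs Z: Z wins 23–21.
P vs X: P wins 29–15.
P vs V: V wins 27–17.
T vs Z: T wins 38–6.
T vs X: T wins 38–6.
T vs V: T wins 23–21.
Z vs X: X wins 27–17.
Z vs V: Z wins 23–21.
X vs V: V wins 38–6.
No candidate beats all others: P beats T beats Z beats P, a majority cycle.

No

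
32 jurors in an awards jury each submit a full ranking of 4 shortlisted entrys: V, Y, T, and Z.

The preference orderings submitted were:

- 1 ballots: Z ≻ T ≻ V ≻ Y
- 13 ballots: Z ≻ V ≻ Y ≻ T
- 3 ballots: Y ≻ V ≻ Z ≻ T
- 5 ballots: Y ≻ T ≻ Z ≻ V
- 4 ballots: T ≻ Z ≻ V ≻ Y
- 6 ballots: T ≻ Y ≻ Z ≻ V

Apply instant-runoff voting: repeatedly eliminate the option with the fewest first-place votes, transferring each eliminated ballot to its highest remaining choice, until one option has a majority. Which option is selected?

Round 1: Z 14, T 10, Y 8, V 0. V has the fewest and is eliminated.
Round 2: Z 14, T 10, Y 8. Y has the fewest and is eliminated.
Round 3: Z 17, T 15. Z has a majority.

Z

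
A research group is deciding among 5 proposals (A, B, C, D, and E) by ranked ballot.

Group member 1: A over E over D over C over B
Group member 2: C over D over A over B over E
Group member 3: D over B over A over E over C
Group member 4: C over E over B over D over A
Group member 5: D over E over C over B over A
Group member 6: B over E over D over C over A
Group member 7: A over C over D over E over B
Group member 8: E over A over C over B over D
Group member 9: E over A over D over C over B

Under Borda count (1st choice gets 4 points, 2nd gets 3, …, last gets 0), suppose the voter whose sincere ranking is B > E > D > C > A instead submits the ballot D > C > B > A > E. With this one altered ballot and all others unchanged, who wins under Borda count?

D

Borda totals with the altered ballot: A 19, B 10, C 20, D 22, E 19.
The switch changes the winner from E to D.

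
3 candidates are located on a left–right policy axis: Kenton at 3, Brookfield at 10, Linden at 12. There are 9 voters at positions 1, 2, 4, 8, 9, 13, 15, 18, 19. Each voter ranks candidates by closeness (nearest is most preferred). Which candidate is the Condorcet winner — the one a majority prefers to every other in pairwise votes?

Brookfield

With single-peaked preferences on a line, the Condorcet winner is the candidate closest to the median voter.
The median voter (position 9) is closest to Brookfield at 10.
Check: Brookfield vs Kenton — voters closer to Brookfield: 6 of 9.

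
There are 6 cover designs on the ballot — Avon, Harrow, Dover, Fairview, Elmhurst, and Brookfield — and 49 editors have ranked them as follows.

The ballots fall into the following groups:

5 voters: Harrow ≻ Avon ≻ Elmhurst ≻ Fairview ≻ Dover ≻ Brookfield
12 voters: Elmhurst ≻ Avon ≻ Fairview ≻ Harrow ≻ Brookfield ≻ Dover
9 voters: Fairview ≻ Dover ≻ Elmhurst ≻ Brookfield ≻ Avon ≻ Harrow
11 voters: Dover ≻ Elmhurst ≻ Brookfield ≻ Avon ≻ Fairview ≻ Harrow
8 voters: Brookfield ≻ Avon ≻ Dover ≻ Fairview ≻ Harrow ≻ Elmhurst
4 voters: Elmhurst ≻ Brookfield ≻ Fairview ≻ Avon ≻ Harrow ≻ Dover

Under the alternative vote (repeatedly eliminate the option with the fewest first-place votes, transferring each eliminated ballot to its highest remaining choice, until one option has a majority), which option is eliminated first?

Avon

Round 1: Elmhurst 16, Dover 11, Fairview 9, Brookfield 8, Harrow 5, Avon 0. Avon has the fewest and is eliminated.
Round 2: Elmhurst 16, Dover 11, Fairview 9, Brookfield 8, Harrow 5. Harrow has the fewest and is eliminated.
Round 3: Elmhurst 21, Dover 11, Fairview 9, Brookfield 8. Brookfield has the fewest and is eliminated.
Round 4: Elmhurst 21, Dover 19, Fairview 9. Fairview has the fewest and is eliminated.
Round 5: Dover 28, Elmhurst 21. Dover has a majority.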